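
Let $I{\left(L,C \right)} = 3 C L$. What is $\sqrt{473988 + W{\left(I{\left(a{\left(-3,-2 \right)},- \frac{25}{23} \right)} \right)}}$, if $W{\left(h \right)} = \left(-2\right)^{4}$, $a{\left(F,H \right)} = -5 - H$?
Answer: $2 \sqrt{118501} \approx 688.48$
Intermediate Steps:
$I{\left(L,C \right)} = 3 C L$
$W{\left(h \right)} = 16$
$\sqrt{473988 + W{\left(I{\left(a{\left(-3,-2 \right)},- \frac{25}{23} \right)} \right)}} = \sqrt{473988 + 16} = \sqrt{474004} = 2 \sqrt{118501}$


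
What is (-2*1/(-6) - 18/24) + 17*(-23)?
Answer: -4697/12 ≈ -391.42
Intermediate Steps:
(-2*1/(-6) - 18/24) + 17*(-23) = (-2*(-⅙) - 18*1/24) - 391 = (⅓ - ¾) - 391 = -5/12 - 391 = -4697/12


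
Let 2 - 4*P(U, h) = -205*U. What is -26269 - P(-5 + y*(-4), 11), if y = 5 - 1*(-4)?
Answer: -96673/4 ≈ -24168.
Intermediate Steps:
y = 9 (y = 5 + 4 = 9)
P(U, h) = ½ + 205*U/4 (P(U, h) = ½ - (-205)*U/4 = ½ + 205*U/4)
-26269 - P(-5 + y*(-4), 11) = -26269 - (½ + 205*(-5 + 9*(-4))/4) = -26269 - (½ + 205*(-5 - 36)/4) = -26269 - (½ + (205/4)*(-41)) = -26269 - (½ - 8405/4) = -26269 - 1*(-8403/4) = -26269 + 8403/4 = -96673/4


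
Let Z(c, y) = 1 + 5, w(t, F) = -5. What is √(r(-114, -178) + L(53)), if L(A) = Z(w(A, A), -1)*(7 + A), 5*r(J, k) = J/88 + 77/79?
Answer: √1087238053/1738 ≈ 18.972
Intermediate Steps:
r(J, k) = 77/395 + J/440 (r(J, k) = (J/88 + 77/79)/5 = (77/79 + J/88)/5 = 77/395 + J/440)
Z(c, y) = 6
L(A) = 42 + 6*A (L(A) = 6*(7 + A) = 42 + 6*A)
√(r(-114, -178) + L(53)) = √((77/395 + (1/440)*(-114)) + (42 + 6*53)) = √((77/395 - 57/220) + (42 + 318)) = √(-223/3476 + 360) = √(1251137/3476) = √1087238053/1738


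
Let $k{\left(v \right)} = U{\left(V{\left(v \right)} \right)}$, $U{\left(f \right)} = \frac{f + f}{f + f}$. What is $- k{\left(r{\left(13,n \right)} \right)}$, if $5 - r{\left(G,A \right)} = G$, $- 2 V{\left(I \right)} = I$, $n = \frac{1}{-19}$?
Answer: $-1$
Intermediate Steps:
$n = - \frac{1}{19} \approx -0.052632$
$V{\left(I \right)} = - \frac{I}{2}$
$r{\left(G,A \right)} = 5 - G$
$U{\left(f \right)} = 1$ ($U{\left(f \right)} = \frac{2 f}{2 f} = 2 f \frac{1}{2 f} = 1$)
$k{\left(v \right)} = 1$
$- k{\left(r{\left(13,n \right)} \right)} = \left(-1\right) 1 = -1$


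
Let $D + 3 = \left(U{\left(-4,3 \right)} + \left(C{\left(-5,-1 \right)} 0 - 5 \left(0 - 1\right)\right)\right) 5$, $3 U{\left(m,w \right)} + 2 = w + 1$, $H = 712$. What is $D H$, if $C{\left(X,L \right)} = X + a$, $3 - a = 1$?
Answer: $\frac{54112}{3} \approx 18037.0$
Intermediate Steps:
$a = 2$ ($a = 3 - 1 = 2$)
$C{\left(X,L \right)} = 2 + X$ ($C{\left(X,L \right)} = X + 2 = 2 + X$)
$U{\left(m,w \right)} = - \frac{1}{3} + \frac{w}{3}$ ($U{\left(m,w \right)} = - \frac{2}{3} + \frac{w + 1}{3} = - \frac{2}{3} + \frac{1 + w}{3} = - \frac{2}{3} + \left(\frac{1}{3} + \frac{w}{3}\right) = - \frac{1}{3} + \frac{w}{3}$)
$D = \frac{76}{3}$ ($D = -3 + \left(\left(- \frac{1}{3} + \frac{1}{3} \cdot 3\right) - \left(5 \left(0 - 1\right) - \left(2 - 5\right) 0\right)\right) 5 = -3 + \left(\left(- \frac{1}{3} + 1\right) - -5\right) 5 = -3 + \left(\frac{2}{3} + \left(0 + 5\right)\right) 5 = -3 + \left(\frac{2}{3} + 5\right) 5 = -3 + \frac{17}{3} \cdot 5 = -3 + \frac{85}{3} = \frac{76}{3} \approx 25.333$)
$D H = \frac{76}{3} \cdot 712 = \frac{54112}{3}$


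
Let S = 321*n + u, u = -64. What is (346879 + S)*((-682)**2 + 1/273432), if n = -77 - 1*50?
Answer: 1621796625575888/11393 ≈ 1.4235e+11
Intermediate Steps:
n = -127 (n = -77 - 50 = -127)
S = -40831 (S = 321*(-127) - 64 = -40767 - 64 = -40831)
(346879 + S)*((-682)**2 + 1/273432) = (346879 - 40831)*((-682)**2 + 1/273432) = 306048*(465124 + 1/273432) = 306048*(127179785569/273432) = 1621796625575888/11393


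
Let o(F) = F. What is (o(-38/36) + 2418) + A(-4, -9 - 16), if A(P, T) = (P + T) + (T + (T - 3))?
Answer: 42029/18 ≈ 2334.9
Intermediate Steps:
A(P, T) = -3 + P + 3*T (A(P, T) = (P + T) + (T + (-3 + T)) = (P + T) + (-3 + 2*T) = -3 + P + 3*T)
(o(-38/36) + 2418) + A(-4, -9 - 16) = (-38/36 + 2418) + (-3 - 4 + 3*(-9 - 16)) = (-38*1/36 + 2418) + (-3 - 4 + 3*(-25)) = (-19/18 + 2418) + (-3 - 4 - 75) = 43505/18 - 82 = 42029/18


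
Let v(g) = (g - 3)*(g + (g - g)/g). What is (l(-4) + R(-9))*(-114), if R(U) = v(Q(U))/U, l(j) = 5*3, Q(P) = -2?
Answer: -4750/3 ≈ -1583.3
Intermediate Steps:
l(j) = 15
v(g) = g*(-3 + g) (v(g) = (-3 + g)*(g + 0/g) = (-3 + g)*(g + 0) = (-3 + g)*g = g*(-3 + g))
R(U) = 10/U (R(U) = (-2*(-3 - 2))/U = (-2*(-5))/U = 10/U)
(l(-4) + R(-9))*(-114) = (15 + 10/(-9))*(-114) = (15 + 10*(-⅑))*(-114) = (15 - 10/9)*(-114) = (125/9)*(-114) = -4750/3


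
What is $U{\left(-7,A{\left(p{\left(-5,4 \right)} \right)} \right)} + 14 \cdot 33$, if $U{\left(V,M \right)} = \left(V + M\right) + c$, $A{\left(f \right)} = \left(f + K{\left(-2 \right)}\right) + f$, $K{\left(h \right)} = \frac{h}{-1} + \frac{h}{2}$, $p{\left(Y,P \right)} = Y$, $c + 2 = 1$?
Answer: $445$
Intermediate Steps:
$c = -1$ ($c = -2 + 1 = -1$)
$K{\left(h \right)} = - \frac{h}{2}$ ($K{\left(h \right)} = h \left(-1\right) + h \frac{1}{2} = - h + \frac{h}{2} = - \frac{h}{2}$)
$A{\left(f \right)} = 1 + 2 f$ ($A{\left(f \right)} = \left(f - -1\right) + f = \left(f + 1\right) + f = \left(1 + f\right) + f = 1 + 2 f$)
$U{\left(V,M \right)} = -1 + M + V$ ($U{\left(V,M \right)} = \left(V + M\right) - 1 = \left(M + V\right) - 1 = -1 + M + V$)
$U{\left(-7,A{\left(p{\left(-5,4 \right)} \right)} \right)} + 14 \cdot 33 = \left(-1 + \left(1 + 2 \left(-5\right)\right) - 7\right) + 14 \cdot 33 = \left(-1 + \left(1 - 10\right) - 7\right) + 462 = \left(-1 - 9 - 7\right) + 462 = -17 + 462 = 445$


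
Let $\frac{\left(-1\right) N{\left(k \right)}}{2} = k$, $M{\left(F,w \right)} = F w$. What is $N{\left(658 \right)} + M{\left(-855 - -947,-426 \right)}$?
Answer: $-40508$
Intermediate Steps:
$N{\left(k \right)} = - 2 k$
$N{\left(658 \right)} + M{\left(-855 - -947,-426 \right)} = \left(-2\right) 658 + \left(-855 - -947\right) \left(-426\right) = -1316 + \left(-855 + 947\right) \left(-426\right) = -1316 + 92 \left(-426\right) = -1316 - 39192 = -40508$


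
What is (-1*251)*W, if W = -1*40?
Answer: 10040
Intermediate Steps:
W = -40
(-1*251)*W = -1*251*(-40) = -251*(-40) = 10040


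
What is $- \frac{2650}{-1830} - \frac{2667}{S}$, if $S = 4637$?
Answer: $\frac{740744}{848571} \approx 0.87293$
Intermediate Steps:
$- \frac{2650}{-1830} - \frac{2667}{S} = - \frac{2650}{-1830} - \frac{2667}{4637} = \left(-2650\right) \left(- \frac{1}{1830}\right) - \frac{2667}{4637} = \frac{265}{183} - \frac{2667}{4637} = \frac{740744}{848571}$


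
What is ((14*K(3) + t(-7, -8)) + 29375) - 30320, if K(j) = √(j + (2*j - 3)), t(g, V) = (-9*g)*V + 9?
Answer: -1440 + 14*√6 ≈ -1405.7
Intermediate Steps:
t(g, V) = 9 - 9*V*g (t(g, V) = -9*V*g + 9 = 9 - 9*V*g)
K(j) = √(-3 + 3*j) (K(j) = √(j + (-3 + 2*j)) = √(-3 + 3*j))
((14*K(3) + t(-7, -8)) + 29375) - 30320 = ((14*√(-3 + 3*3) + (9 - 9*(-8)*(-7))) + 29375) - 30320 = ((14*√(-3 + 9) + (9 - 504)) + 29375) - 30320 = ((14*√6 - 495) + 29375) - 30320 = ((-495 + 14*√6) + 29375) - 30320 = (28880 + 14*√6) - 30320 = -1440 + 14*√6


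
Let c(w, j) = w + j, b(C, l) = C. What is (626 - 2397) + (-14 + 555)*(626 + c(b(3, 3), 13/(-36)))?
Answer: 12179615/36 ≈ 3.3832e+5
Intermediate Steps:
c(w, j) = j + w
(626 - 2397) + (-14 + 555)*(626 + c(b(3, 3), 13/(-36))) = (626 - 2397) + (-14 + 555)*(626 + (13/(-36) + 3)) = -1771 + 541*(626 + (13*(-1/36) + 3)) = -1771 + 541*(626 + (-13/36 + 3)) = -1771 + 541*(626 + 95/36) = -1771 + 541*(22631/36) = -1771 + 12243371/36 = 12179615/36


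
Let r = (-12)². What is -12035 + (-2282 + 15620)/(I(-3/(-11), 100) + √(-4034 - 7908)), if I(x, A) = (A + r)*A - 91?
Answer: (-12035*√11942 + 292545477*I)/(√11942 - 24309*I) ≈ -12034.0 - 0.0024665*I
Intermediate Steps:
r = 144
I(x, A) = -91 + A*(144 + A) (I(x, A) = (A + 144)*A - 91 = (144 + A)*A - 91 = A*(144 + A) - 91 = -91 + A*(144 + A))
-12035 + (-2282 + 15620)/(I(-3/(-11), 100) + √(-4034 - 7908)) = -12035 + (-2282 + 15620)/((-91 + 100² + 144*100) + √(-4034 - 7908)) = -12035 + 13338/((-91 + 10000 + 14400) + √(-11942)) = -12035 + 13338/(24309 + I*√11942)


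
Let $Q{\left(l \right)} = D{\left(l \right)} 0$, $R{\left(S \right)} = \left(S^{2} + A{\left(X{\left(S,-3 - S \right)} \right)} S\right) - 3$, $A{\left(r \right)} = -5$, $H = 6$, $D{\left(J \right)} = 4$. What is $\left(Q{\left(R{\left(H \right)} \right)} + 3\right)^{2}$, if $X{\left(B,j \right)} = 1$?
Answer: $9$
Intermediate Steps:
$R{\left(S \right)} = -3 + S^{2} - 5 S$ ($R{\left(S \right)} = \left(S^{2} - 5 S\right) - 3 = -3 + S^{2} - 5 S$)
$Q{\left(l \right)} = 0$ ($Q{\left(l \right)} = 4 \cdot 0 = 0$)
$\left(Q{\left(R{\left(H \right)} \right)} + 3\right)^{2} = \left(0 + 3\right)^{2} = 3^{2} = 9$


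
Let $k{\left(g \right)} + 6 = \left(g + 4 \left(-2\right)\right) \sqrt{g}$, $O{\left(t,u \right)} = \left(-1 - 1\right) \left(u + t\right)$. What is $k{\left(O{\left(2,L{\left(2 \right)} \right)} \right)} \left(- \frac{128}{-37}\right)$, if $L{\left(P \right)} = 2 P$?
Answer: $- \frac{768}{37} - \frac{5120 i \sqrt{3}}{37} \approx -20.757 - 239.68 i$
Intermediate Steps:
$O{\left(t,u \right)} = - 2 t - 2 u$ ($O{\left(t,u \right)} = - 2 \left(t + u\right) = - 2 t - 2 u$)
$k{\left(g \right)} = -6 + \sqrt{g} \left(-8 + g\right)$ ($k{\left(g \right)} = -6 + \left(g + 4 \left(-2\right)\right) \sqrt{g} = -6 + \left(g - 8\right) \sqrt{g} = -6 + \left(-8 + g\right) \sqrt{g} = -6 + \sqrt{g} \left(-8 + g\right)$)
$k{\left(O{\left(2,L{\left(2 \right)} \right)} \right)} \left(- \frac{128}{-37}\right) = \left(-6 + \left(\left(-2\right) 2 - 2 \cdot 2 \cdot 2\right)^{\frac{3}{2}} - 8 \sqrt{\left(-2\right) 2 - 2 \cdot 2 \cdot 2}\right) \left(- \frac{128}{-37}\right) = \left(-6 + \left(-4 - 8\right)^{\frac{3}{2}} - 8 \sqrt{-4 - 8}\right) \left(\left(-128\right) \left(- \frac{1}{37}\right)\right) = \left(-6 + \left(-4 - 8\right)^{\frac{3}{2}} - 8 \sqrt{-4 - 8}\right) \frac{128}{37} = \left(-6 + \left(-12\right)^{\frac{3}{2}} - 8 \sqrt{-12}\right) \frac{128}{37} = \left(-6 - 24 i \sqrt{3} - 8 \cdot 2 i \sqrt{3}\right) \frac{128}{37} = \left(-6 - 24 i \sqrt{3} - 16 i \sqrt{3}\right) \frac{128}{37} = \left(-6 - 40 i \sqrt{3}\right) \frac{128}{37} = - \frac{768}{37} - \frac{5120 i \sqrt{3}}{37}$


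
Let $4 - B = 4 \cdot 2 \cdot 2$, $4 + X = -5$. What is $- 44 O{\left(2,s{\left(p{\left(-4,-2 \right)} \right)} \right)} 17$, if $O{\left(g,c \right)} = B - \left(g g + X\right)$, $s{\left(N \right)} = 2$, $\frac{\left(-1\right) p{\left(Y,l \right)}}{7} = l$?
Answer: $5236$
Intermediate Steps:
$X = -9$ ($X = -4 - 5 = -9$)
$p{\left(Y,l \right)} = - 7 l$
$B = -12$ ($B = 4 - 4 \cdot 2 \cdot 2 = 4 - 8 \cdot 2 = 4 - 16 = -12$)
$O{\left(g,c \right)} = -3 - g^{2}$ ($O{\left(g,c \right)} = -12 - \left(g g - 9\right) = -12 - \left(g^{2} - 9\right) = -12 - \left(-9 + g^{2}\right) = -3 - g^{2}$)
$- 44 O{\left(2,s{\left(p{\left(-4,-2 \right)} \right)} \right)} 17 = - 44 \left(-3 - 2^{2}\right) 17 = - 44 \left(-3 - 4\right) 17 = \left(-44\right) \left(-7\right) 17 = 308 \cdot 17 = 5236$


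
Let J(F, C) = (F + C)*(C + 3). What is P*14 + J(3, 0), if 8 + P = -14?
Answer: -299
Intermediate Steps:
P = -22 (P = -8 - 14 = -22)
J(F, C) = (3 + C)*(C + F) (J(F, C) = (C + F)*(3 + C) = (3 + C)*(C + F))
P*14 + J(3, 0) = -22*14 + (0² + 3*0 + 3*3 + 0*3) = -308 + (0 + 0 + 9 + 0) = -308 + 9 = -299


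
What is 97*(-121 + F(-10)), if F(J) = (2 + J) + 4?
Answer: -12125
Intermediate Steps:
F(J) = 6 + J
97*(-121 + F(-10)) = 97*(-121 + (6 - 10)) = 97*(-121 - 4) = 97*(-125) = -12125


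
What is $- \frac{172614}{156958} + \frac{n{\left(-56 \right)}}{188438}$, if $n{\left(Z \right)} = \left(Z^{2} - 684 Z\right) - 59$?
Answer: $- \frac{13015978967}{14788425802} \approx -0.88015$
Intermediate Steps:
$n{\left(Z \right)} = -59 + Z^{2} - 684 Z$
$- \frac{172614}{156958} + \frac{n{\left(-56 \right)}}{188438} = - \frac{172614}{156958} + \frac{-59 + \left(-56\right)^{2} - -38304}{188438} = \left(-172614\right) \frac{1}{156958} + \left(-59 + 3136 + 38304\right) \frac{1}{188438} = - \frac{86307}{78479} + 41381 \cdot \frac{1}{188438} = - \frac{86307}{78479} + \frac{41381}{188438} = - \frac{13015978967}{14788425802}$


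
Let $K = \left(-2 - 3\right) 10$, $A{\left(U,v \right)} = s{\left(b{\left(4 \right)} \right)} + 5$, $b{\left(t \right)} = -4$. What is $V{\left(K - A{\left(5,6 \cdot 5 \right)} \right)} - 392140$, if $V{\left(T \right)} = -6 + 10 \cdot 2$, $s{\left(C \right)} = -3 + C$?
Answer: $-392126$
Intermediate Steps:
$A{\left(U,v \right)} = -2$ ($A{\left(U,v \right)} = \left(-3 - 4\right) + 5 = -7 + 5 = -2$)
$K = -50$ ($K = \left(-5\right) 10 = -50$)
$V{\left(T \right)} = 14$ ($V{\left(T \right)} = -6 + 20 = 14$)
$V{\left(K - A{\left(5,6 \cdot 5 \right)} \right)} - 392140 = 14 - 392140 = -392126$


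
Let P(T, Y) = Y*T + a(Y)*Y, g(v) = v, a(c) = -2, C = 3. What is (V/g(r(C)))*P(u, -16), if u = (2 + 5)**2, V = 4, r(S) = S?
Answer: -3008/3 ≈ -1002.7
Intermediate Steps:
u = 49 (u = 7**2 = 49)
P(T, Y) = -2*Y + T*Y (P(T, Y) = Y*T - 2*Y = T*Y - 2*Y = -2*Y + T*Y)
(V/g(r(C)))*P(u, -16) = (4/3)*(-16*(-2 + 49)) = (4*(1/3))*(-16*47) = (4/3)*(-752) = -3008/3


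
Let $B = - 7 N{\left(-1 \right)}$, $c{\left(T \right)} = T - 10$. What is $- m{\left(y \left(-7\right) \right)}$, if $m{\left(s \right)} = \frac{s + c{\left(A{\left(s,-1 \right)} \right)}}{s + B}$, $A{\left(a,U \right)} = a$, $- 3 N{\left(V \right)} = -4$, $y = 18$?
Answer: $- \frac{393}{203} \approx -1.936$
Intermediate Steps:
$N{\left(V \right)} = \frac{4}{3}$ ($N{\left(V \right)} = \left(- \frac{1}{3}\right) \left(-4\right) = \frac{4}{3}$)
$c{\left(T \right)} = -10 + T$
$B = - \frac{28}{3}$ ($B = \left(-7\right) \frac{4}{3} = - \frac{28}{3} \approx -9.3333$)
$m{\left(s \right)} = \frac{-10 + 2 s}{- \frac{28}{3} + s}$ ($m{\left(s \right)} = \frac{s + \left(-10 + s\right)}{s - \frac{28}{3}} = \frac{-10 + 2 s}{- \frac{28}{3} + s}$)
$- m{\left(y \left(-7\right) \right)} = - \frac{6 \left(-5 + 18 \left(-7\right)\right)}{-28 + 3 \cdot 18 \left(-7\right)} = - \frac{6 \left(-5 - 126\right)}{-28 + 3 \left(-126\right)} = - \frac{6 \left(-131\right)}{-28 - 378} = - \frac{6 \left(-131\right)}{-406} = - \frac{6 \left(-1\right) \left(-131\right)}{406} = \left(-1\right) \frac{393}{203} = - \frac{393}{203}$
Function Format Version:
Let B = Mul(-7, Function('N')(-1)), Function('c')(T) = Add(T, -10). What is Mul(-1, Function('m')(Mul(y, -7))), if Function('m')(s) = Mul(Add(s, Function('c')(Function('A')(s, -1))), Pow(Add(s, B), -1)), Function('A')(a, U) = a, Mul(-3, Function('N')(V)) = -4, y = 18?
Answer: Rational(-393, 203) ≈ -1.9360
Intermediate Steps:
Function('N')(V) = Rational(4, 3) (Function('N')(V) = Mul(Rational(-1, 3), -4) = Rational(4, 3))
Function('c')(T) = Add(-10, T)
B = Rational(-28, 3) (B = Mul(-7, Rational(4, 3)) = Rational(-28, 3) ≈ -9.3333)
Function('m')(s) = Mul(Pow(Add(Rational(-28, 3), s), -1), Add(-10, Mul(2, s))) (Function('m')(s) = Mul(Add(s, Add(-10, s)), Pow(Add(s, Rational(-28, 3)), -1)) = Mul(Add(-10, Mul(2, s)), Pow(Add(Rational(-28, 3), s), -1)) = Mul(Pow(Add(Rational(-28, 3), s), -1), Add(-10, Mul(2, s))))
Mul(-1, Function('m')(Mul(y, -7))) = Mul(-1, Mul(6, Pow(Add(-28, Mul(3, Mul(18, -7))), -1), Add(-5, Mul(18, -7)))) = Mul(-1, Mul(6, Pow(Add(-28, Mul(3, -126)), -1), Add(-5, -126))) = Mul(-1, Mul(6, Pow(Add(-28, -378), -1), -131)) = Mul(-1, Mul(6, Pow(-406, -1), -131)) = Mul(-1, Mul(6, Rational(-1, 406), -131)) = Mul(-1, Rational(393, 203)) = Rational(-393, 203)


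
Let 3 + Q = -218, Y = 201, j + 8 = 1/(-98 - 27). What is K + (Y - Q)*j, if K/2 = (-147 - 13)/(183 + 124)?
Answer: -129723554/38375 ≈ -3380.4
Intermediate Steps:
j = -1001/125 (j = -8 + 1/(-98 - 27) = -8 + 1/(-125) = -8 - 1/125 = -1001/125 ≈ -8.0080)
Q = -221 (Q = -3 - 218 = -221)
K = -320/307 (K = 2*((-147 - 13)/(183 + 124)) = 2*(-160/307) = -320/307 ≈ -1.0423)
K + (Y - Q)*j = -320/307 + (201 - 1*(-221))*(-1001/125) = -320/307 + (201 + 221)*(-1001/125) = -320/307 + 422*(-1001/125) = -320/307 - 422422/125 = -129723554/38375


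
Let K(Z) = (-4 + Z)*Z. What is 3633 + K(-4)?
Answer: 3665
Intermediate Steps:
K(Z) = Z*(-4 + Z)
3633 + K(-4) = 3633 - 4*(-4 - 4) = 3633 - 4*(-8) = 3633 + 32 = 3665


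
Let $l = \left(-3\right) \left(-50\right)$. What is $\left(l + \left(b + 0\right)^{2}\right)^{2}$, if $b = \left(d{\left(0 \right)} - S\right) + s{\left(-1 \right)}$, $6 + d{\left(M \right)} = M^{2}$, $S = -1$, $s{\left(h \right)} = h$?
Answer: $34596$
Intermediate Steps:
$l = 150$
$d{\left(M \right)} = -6 + M^{2}$
$b = -6$ ($b = \left(\left(-6 + 0^{2}\right) - -1\right) - 1 = \left(\left(-6 + 0\right) + 1\right) - 1 = \left(-6 + 1\right) - 1 = -5 - 1 = -6$)
$\left(l + \left(b + 0\right)^{2}\right)^{2} = \left(150 + \left(-6 + 0\right)^{2}\right)^{2} = \left(150 + \left(-6\right)^{2}\right)^{2} = \left(150 + 36\right)^{2} = 186^{2} = 34596$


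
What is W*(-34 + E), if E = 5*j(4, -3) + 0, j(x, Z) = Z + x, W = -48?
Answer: 1392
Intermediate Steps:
E = 5 (E = 5*(-3 + 4) + 0 = 5*1 + 0 = 5 + 0 = 5)
W*(-34 + E) = -48*(-34 + 5) = -48*(-29) = 1392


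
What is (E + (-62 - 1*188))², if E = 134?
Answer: 13456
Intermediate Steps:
(E + (-62 - 1*188))² = (134 + (-62 - 1*188))² = (134 + (-62 - 188))² = (134 - 250)² = (-116)² = 13456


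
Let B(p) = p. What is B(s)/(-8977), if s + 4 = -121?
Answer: 125/8977 ≈ 0.013924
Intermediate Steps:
s = -125 (s = -4 - 121 = -125)
B(s)/(-8977) = -125/(-8977) = -125*(-1/8977) = 125/8977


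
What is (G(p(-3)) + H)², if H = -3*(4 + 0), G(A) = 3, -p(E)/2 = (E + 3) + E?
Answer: 81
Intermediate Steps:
p(E) = -6 - 4*E (p(E) = -2*((E + 3) + E) = -2*((3 + E) + E) = -2*(3 + 2*E) = -6 - 4*E)
H = -12 (H = -3*4 = -12)
(G(p(-3)) + H)² = (3 - 12)² = (-9)² = 81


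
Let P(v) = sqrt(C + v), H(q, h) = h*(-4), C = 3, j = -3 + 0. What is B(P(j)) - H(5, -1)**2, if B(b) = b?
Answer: -16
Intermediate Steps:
j = -3
H(q, h) = -4*h
P(v) = sqrt(3 + v)
B(P(j)) - H(5, -1)**2 = sqrt(3 - 3) - (-4*(-1))**2 = sqrt(0) - 1*4**2 = 0 - 1*16 = 0 - 16 = -16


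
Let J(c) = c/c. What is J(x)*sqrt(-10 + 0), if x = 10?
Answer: I*sqrt(10) ≈ 3.1623*I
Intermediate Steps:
J(c) = 1
J(x)*sqrt(-10 + 0) = 1*sqrt(-10 + 0) = 1*sqrt(-10) = 1*(I*sqrt(10)) = I*sqrt(10)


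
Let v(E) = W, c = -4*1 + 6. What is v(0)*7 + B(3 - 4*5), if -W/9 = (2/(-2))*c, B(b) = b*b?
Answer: 415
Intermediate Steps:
B(b) = b²
c = 2 (c = -4 + 6 = 2)
W = 18 (W = -9*2/(-2)*2 = -9*2*(-½)*2 = -(-9)*2 = -9*(-2) = 18)
v(E) = 18
v(0)*7 + B(3 - 4*5) = 18*7 + (3 - 4*5)² = 126 + (3 - 20)² = 126 + (-17)² = 126 + 289 = 415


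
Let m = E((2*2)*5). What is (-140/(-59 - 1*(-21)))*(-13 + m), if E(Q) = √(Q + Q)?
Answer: -910/19 + 140*√10/19 ≈ -24.594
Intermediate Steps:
E(Q) = √2*√Q (E(Q) = √(2*Q) = √2*√Q)
m = 2*√10 (m = √2*√((2*2)*5) = √2*√(4*5) = √2*√20 = √2*(2*√5) = 2*√10 ≈ 6.3246)
(-140/(-59 - 1*(-21)))*(-13 + m) = (-140/(-59 - 1*(-21)))*(-13 + 2*√10) = (-140/(-59 + 21))*(-13 + 2*√10) = (-140/(-38))*(-13 + 2*√10) = (-140*(-1/38))*(-13 + 2*√10) = 70*(-13 + 2*√10)/19 = -910/19 + 140*√10/19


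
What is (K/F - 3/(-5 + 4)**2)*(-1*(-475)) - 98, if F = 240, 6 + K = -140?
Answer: -43487/24 ≈ -1812.0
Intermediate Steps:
K = -146 (K = -6 - 140 = -146)
(K/F - 3/(-5 + 4)**2)*(-1*(-475)) - 98 = (-146/240 - 3/(-5 + 4)**2)*(-1*(-475)) - 98 = (-146*1/240 - 3/((-1)**2))*475 - 98 = (-73/120 - 3/1)*475 - 98 = (-73/120 - 3*1)*475 - 98 = (-73/120 - 3)*475 - 98 = -433/120*475 - 98 = -41135/24 - 98 = -43487/24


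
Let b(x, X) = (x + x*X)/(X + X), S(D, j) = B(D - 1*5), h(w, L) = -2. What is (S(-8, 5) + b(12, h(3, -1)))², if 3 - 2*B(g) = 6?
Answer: 9/4 ≈ 2.2500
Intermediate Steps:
B(g) = -3/2 (B(g) = 3/2 - ½*6 = 3/2 - 3 = -3/2)
S(D, j) = -3/2
b(x, X) = (x + X*x)/(2*X) (b(x, X) = (x + X*x)/((2*X)) = (x + X*x)*(1/(2*X)) = (x + X*x)/(2*X))
(S(-8, 5) + b(12, h(3, -1)))² = (-3/2 + (½)*12*(1 - 2)/(-2))² = (-3/2 + (½)*12*(-½)*(-1))² = (-3/2 + 3)² = (3/2)² = 9/4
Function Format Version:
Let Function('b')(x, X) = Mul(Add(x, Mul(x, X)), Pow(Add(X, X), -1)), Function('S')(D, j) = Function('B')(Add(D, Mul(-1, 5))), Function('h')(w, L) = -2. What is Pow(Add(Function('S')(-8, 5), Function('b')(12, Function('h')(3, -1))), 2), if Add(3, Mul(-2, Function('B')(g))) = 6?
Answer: Rational(9, 4) ≈ 2.2500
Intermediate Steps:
Function('B')(g) = Rational(-3, 2) (Function('B')(g) = Add(Rational(3, 2), Mul(Rational(-1, 2), 6)) = Add(Rational(3, 2), -3) = Rational(-3, 2))
Function('S')(D, j) = Rational(-3, 2)
Function('b')(x, X) = Mul(Rational(1, 2), Pow(X, -1), Add(x, Mul(X, x))) (Function('b')(x, X) = Mul(Add(x, Mul(X, x)), Pow(Mul(2, X), -1)) = Mul(Add(x, Mul(X, x)), Mul(Rational(1, 2), Pow(X, -1))) = Mul(Rational(1, 2), Pow(X, -1), Add(x, Mul(X, x))))
Pow(Add(Function('S')(-8, 5), Function('b')(12, Function('h')(3, -1))), 2) = Pow(Add(Rational(-3, 2), Mul(Rational(1, 2), 12, Pow(-2, -1), Add(1, -2))), 2) = Pow(Add(Rational(-3, 2), Mul(Rational(1, 2), 12, Rational(-1, 2), -1)), 2) = Pow(Add(Rational(-3, 2), 3), 2) = Pow(Rational(3, 2), 2) = Rational(9, 4)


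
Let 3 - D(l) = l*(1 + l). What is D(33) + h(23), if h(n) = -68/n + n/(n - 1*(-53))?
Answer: -1960651/1748 ≈ -1121.7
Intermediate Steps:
h(n) = -68/n + n/(53 + n) (h(n) = -68/n + n/(n + 53) = -68/n + n/(53 + n))
D(l) = 3 - l*(1 + l)
D(33) + h(23) = (3 - 1*33 - 1*33²) + (-3604 + 23² - 68*23)/(23*(53 + 23)) = (3 - 33 - 1*1089) + (1/23)*(-3604 + 529 - 1564)/76 = (3 - 33 - 1089) + (1/23)*(1/76)*(-4639) = -1119 - 4639/1748 = -1960651/1748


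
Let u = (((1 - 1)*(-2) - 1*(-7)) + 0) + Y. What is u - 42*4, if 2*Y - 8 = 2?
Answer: -156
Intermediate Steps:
Y = 5 (Y = 4 + (½)*2 = 4 + 1 = 5)
u = 12 (u = (((1 - 1)*(-2) - 1*(-7)) + 0) + 5 = ((0*(-2) + 7) + 0) + 5 = ((0 + 7) + 0) + 5 = (7 + 0) + 5 = 7 + 5 = 12)
u - 42*4 = 12 - 42*4 = 12 - 168 = -156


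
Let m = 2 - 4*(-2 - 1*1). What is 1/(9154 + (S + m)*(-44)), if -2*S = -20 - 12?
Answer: 1/7834 ≈ 0.00012765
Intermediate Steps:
m = 14 (m = 2 - 4*(-2 - 1) = 2 - 4*(-3) = 2 + 12 = 14)
S = 16 (S = -(-20 - 12)/2 = -1/2*(-32) = 16)
1/(9154 + (S + m)*(-44)) = 1/(9154 + (16 + 14)*(-44)) = 1/(9154 + 30*(-44)) = 1/(9154 - 1320) = 1/7834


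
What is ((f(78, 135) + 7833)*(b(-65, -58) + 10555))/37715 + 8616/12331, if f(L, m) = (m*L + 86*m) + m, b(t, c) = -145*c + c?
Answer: 369461622204/24477035 ≈ 15094.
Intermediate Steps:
b(t, c) = -144*c
f(L, m) = 87*m + L*m (f(L, m) = (L*m + 86*m) + m = (86*m + L*m) + m = 87*m + L*m)
((f(78, 135) + 7833)*(b(-65, -58) + 10555))/37715 + 8616/12331 = ((135*(87 + 78) + 7833)*(-144*(-58) + 10555))/37715 + 8616/12331 = ((135*165 + 7833)*(8352 + 10555))*(1/37715) + 8616*(1/12331) = ((22275 + 7833)*18907)*(1/37715) + 8616/12331 = (30108*18907)*(1/37715) + 8616/12331 = 569251956*(1/37715) + 8616/12331 = 569251956/37715 + 8616/12331 = 369461622204/24477035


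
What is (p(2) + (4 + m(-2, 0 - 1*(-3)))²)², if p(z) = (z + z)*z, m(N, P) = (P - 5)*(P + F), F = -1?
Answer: 64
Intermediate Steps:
m(N, P) = (-1 + P)*(-5 + P) (m(N, P) = (P - 5)*(P - 1) = (-5 + P)*(-1 + P) = (-1 + P)*(-5 + P))
p(z) = 2*z² (p(z) = (2*z)*z = 2*z²)
(p(2) + (4 + m(-2, 0 - 1*(-3)))²)² = (2*2² + (4 + (5 + (0 - 1*(-3))² - 6*(0 - 1*(-3))))²)² = (2*4 + (4 + (5 + (0 + 3)² - 6*(0 + 3)))²)² = (8 + (4 + (5 + 3² - 6*3))²)² = (8 + (4 + (5 + 9 - 18))²)² = (8 + (4 - 4)²)² = (8 + 0²)² = (8 + 0)² = 8² = 64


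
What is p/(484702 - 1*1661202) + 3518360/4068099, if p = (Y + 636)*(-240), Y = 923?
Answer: 283073523092/239305923675 ≈ 1.1829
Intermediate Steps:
p = -374160 (p = (923 + 636)*(-240) = 1559*(-240) = -374160)
p/(484702 - 1*1661202) + 3518360/4068099 = -374160/(484702 - 1*1661202) + 3518360/4068099 = -374160/(484702 - 1661202) + 3518360*(1/4068099) = -374160/(-1176500) + 3518360/4068099 = -374160*(-1/1176500) + 3518360/4068099 = 18708/58825 + 3518360/4068099 = 283073523092/239305923675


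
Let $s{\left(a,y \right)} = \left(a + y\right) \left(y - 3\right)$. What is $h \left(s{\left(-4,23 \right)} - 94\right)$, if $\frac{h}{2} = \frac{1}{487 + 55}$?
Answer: $\frac{286}{271} \approx 1.0554$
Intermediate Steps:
$s{\left(a,y \right)} = \left(-3 + y\right) \left(a + y\right)$ ($s{\left(a,y \right)} = \left(a + y\right) \left(-3 + y\right) = \left(-3 + y\right) \left(a + y\right)$)
$h = \frac{1}{271}$ ($h = \frac{2}{487 + 55} = \frac{2}{542} = 2 \cdot \frac{1}{542} = \frac{1}{271} \approx 0.00369$)
$h \left(s{\left(-4,23 \right)} - 94\right) = \frac{\left(23^{2} - -12 - 69 - 92\right) - 94}{271} = \frac{\left(529 + 12 - 69 - 92\right) - 94}{271} = \frac{380 - 94}{271} = \frac{1}{271} \cdot 286 = \frac{286}{271}$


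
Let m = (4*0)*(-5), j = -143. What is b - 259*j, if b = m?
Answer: 37037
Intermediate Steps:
m = 0 (m = 0*(-5) = 0)
b = 0
b - 259*j = 0 - 259*(-143) = 0 + 37037 = 37037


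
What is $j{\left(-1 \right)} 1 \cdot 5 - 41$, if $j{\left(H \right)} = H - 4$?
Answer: $-66$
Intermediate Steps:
$j{\left(H \right)} = -4 + H$
$j{\left(-1 \right)} 1 \cdot 5 - 41 = \left(-4 - 1\right) 1 \cdot 5 - 41 = \left(-5\right) 5 - 41 = -25 - 41 = -66$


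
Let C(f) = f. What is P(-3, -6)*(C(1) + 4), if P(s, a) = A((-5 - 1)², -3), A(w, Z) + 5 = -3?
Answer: -40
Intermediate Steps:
A(w, Z) = -8 (A(w, Z) = -5 - 3 = -8)
P(s, a) = -8
P(-3, -6)*(C(1) + 4) = -8*(1 + 4) = -8*5 = -40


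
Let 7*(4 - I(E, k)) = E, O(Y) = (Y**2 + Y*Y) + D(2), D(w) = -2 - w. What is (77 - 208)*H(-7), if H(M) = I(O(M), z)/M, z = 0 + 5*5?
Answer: -8646/49 ≈ -176.45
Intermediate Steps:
z = 25 (z = 0 + 25 = 25)
O(Y) = -4 + 2*Y**2 (O(Y) = (Y**2 + Y*Y) + (-2 - 1*2) = (Y**2 + Y**2) + (-2 - 2) = 2*Y**2 - 4 = -4 + 2*Y**2)
I(E, k) = 4 - E/7
H(M) = (32/7 - 2*M**2/7)/M (H(M) = (4 - (-4 + 2*M**2)/7)/M = (4 + (4/7 - 2*M**2/7))/M = (32/7 - 2*M**2/7)/M)
(77 - 208)*H(-7) = (77 - 208)*((2/7)*(16 - 1*(-7)**2)/(-7)) = -262*(-1)*(16 - 1*49)/(7*7) = -262*(-1)*(16 - 49)/(7*7) = -262*(-1)*(-33)/(7*7) = -131*66/49 = -8646/49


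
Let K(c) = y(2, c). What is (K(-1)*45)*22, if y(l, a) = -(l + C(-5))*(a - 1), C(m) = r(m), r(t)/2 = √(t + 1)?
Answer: 3960 + 7920*I ≈ 3960.0 + 7920.0*I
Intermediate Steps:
r(t) = 2*√(1 + t) (r(t) = 2*√(t + 1) = 2*√(1 + t))
C(m) = 2*√(1 + m)
y(l, a) = -(-1 + a)*(l + 4*I) (y(l, a) = -(l + 2*√(1 - 5))*(a - 1) = -(l + 2*√(-4))*(-1 + a) = -(l + 2*(2*I))*(-1 + a) = -(l + 4*I)*(-1 + a) = -(-1 + a)*(l + 4*I))
K(c) = 2 - 2*c + 4*I - 4*I*c (K(c) = 2 + 4*I - 1*c*2 - 4*I*c = 2 + 4*I - 2*c - 4*I*c = 2 - 2*c + 4*I - 4*I*c)
(K(-1)*45)*22 = ((2 - 2*(-1) + 4*I - 4*I*(-1))*45)*22 = ((2 + 2 + 4*I + 4*I)*45)*22 = ((4 + 8*I)*45)*22 = (180 + 360*I)*22 = 3960 + 7920*I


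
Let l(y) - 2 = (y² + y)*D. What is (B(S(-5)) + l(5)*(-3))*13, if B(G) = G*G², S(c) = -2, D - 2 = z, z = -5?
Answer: 3328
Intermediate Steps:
D = -3 (D = 2 - 5 = -3)
l(y) = 2 - 3*y - 3*y² (l(y) = 2 + (y² + y)*(-3) = 2 + (y + y²)*(-3) = 2 + (-3*y - 3*y²) = 2 - 3*y - 3*y²)
B(G) = G³
(B(S(-5)) + l(5)*(-3))*13 = ((-2)³ + (2 - 3*5 - 3*5²)*(-3))*13 = (-8 + (2 - 15 - 3*25)*(-3))*13 = (-8 + (2 - 15 - 75)*(-3))*13 = (-8 - 88*(-3))*13 = (-8 + 264)*13 = 256*13 = 3328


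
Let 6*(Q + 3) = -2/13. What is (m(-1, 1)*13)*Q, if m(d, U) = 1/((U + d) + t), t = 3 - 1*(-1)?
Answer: -59/6 ≈ -9.8333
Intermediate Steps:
Q = -118/39 (Q = -3 + (-2/13)/6 = -3 + (-2*1/13)/6 = -3 + (1/6)*(-2/13) = -3 - 1/39 = -118/39 ≈ -3.0256)
t = 4 (t = 3 + 1 = 4)
m(d, U) = 1/(4 + U + d) (m(d, U) = 1/((U + d) + 4) = 1/(4 + U + d))
(m(-1, 1)*13)*Q = (13/(4 + 1 - 1))*(-118/39) = (13/4)*(-118/39) = -59/6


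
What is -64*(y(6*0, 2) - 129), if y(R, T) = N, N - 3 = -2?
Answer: 8192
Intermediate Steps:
N = 1 (N = 3 - 2 = 1)
y(R, T) = 1
-64*(y(6*0, 2) - 129) = -64*(1 - 129) = -64*(-128) = 8192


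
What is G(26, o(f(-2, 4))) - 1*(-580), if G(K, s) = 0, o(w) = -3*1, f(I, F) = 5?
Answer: 580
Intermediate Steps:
o(w) = -3
G(26, o(f(-2, 4))) - 1*(-580) = 0 - 1*(-580) = 0 + 580 = 580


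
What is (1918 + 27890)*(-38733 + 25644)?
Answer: -390156912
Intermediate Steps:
(1918 + 27890)*(-38733 + 25644) = 29808*(-13089) = -390156912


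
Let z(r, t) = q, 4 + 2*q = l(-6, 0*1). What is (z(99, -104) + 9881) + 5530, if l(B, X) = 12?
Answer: 15415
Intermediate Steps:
q = 4 (q = -2 + (½)*12 = -2 + 6 = 4)
z(r, t) = 4
(z(99, -104) + 9881) + 5530 = (4 + 9881) + 5530 = 9885 + 5530 = 15415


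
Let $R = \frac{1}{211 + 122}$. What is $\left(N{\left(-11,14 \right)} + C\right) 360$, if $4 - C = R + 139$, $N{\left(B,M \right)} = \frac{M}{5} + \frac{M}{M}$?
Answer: $- \frac{1747624}{37} \approx -47233.0$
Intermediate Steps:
$R = \frac{1}{333} \approx 0.003003$
$N{\left(B,M \right)} = 1 + \frac{M}{5}$ ($N{\left(B,M \right)} = M \frac{1}{5} + 1 = \frac{M}{5} + 1 = 1 + \frac{M}{5}$)
$C = - \frac{44956}{333}$ ($C = 4 - \left(\frac{1}{333} + 139\right) = 4 - \frac{46288}{333} = - \frac{44956}{333} \approx -135.0$)
$\left(N{\left(-11,14 \right)} + C\right) 360 = \left(\left(1 + \frac{1}{5} \cdot 14\right) - \frac{44956}{333}\right) 360 = \left(\left(1 + \frac{14}{5}\right) - \frac{44956}{333}\right) 360 = \left(\frac{19}{5} - \frac{44956}{333}\right) 360 = \left(- \frac{218453}{1665}\right) 360 = - \frac{1747624}{37}$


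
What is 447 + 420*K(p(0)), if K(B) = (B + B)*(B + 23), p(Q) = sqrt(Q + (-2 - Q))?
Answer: -1233 + 19320*I*sqrt(2) ≈ -1233.0 + 27323.0*I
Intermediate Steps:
p(Q) = I*sqrt(2) (p(Q) = sqrt(-2) = I*sqrt(2))
K(B) = 2*B*(23 + B) (K(B) = (2*B)*(23 + B) = 2*B*(23 + B))
447 + 420*K(p(0)) = 447 + 420*(2*(I*sqrt(2))*(23 + I*sqrt(2))) = 447 + 420*(2*I*sqrt(2)*(23 + I*sqrt(2))) = 447 + 840*I*sqrt(2)*(23 + I*sqrt(2))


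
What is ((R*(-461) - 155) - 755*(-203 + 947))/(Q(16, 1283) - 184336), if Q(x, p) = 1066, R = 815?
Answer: 31253/6109 ≈ 5.1159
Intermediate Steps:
((R*(-461) - 155) - 755*(-203 + 947))/(Q(16, 1283) - 184336) = ((815*(-461) - 155) - 755*(-203 + 947))/(1066 - 184336) = ((-375715 - 155) - 755*744)/(-183270) = (-375870 - 561720)*(-1/183270) = -937590*(-1/183270) = 31253/6109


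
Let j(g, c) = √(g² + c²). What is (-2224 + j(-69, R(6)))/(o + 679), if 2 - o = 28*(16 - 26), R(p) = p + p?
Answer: -2224/961 + 3*√545/961 ≈ -2.2414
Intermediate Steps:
R(p) = 2*p
o = 282 (o = 2 - 28*(16 - 26) = 2 - 28*(-10) = 2 - 1*(-280) = 2 + 280 = 282)
j(g, c) = √(c² + g²)
(-2224 + j(-69, R(6)))/(o + 679) = (-2224 + √((2*6)² + (-69)²))/(282 + 679) = (-2224 + √(12² + 4761))/961 = (-2224 + √(144 + 4761))*(1/961) = (-2224 + √4905)*(1/961) = (-2224 + 3*√545)*(1/961) = -2224/961 + 3*√545/961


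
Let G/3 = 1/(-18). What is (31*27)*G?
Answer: -279/2 ≈ -139.50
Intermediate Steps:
G = -⅙ (G = 3/(-18) = 3*(-1/18) = -⅙ ≈ -0.16667)
(31*27)*G = (31*27)*(-⅙) = 837*(-⅙) = -279/2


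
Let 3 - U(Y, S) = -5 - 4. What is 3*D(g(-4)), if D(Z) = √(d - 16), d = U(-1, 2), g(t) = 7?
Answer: 6*I ≈ 6.0*I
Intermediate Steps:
U(Y, S) = 12 (U(Y, S) = 3 - (-5 - 4) = 3 - 1*(-9) = 3 + 9 = 12)
d = 12
D(Z) = 2*I (D(Z) = √(12 - 16) = √(-4) = 2*I)
3*D(g(-4)) = 3*(2*I) = 6*I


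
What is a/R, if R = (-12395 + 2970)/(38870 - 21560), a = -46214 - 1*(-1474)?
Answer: 30977976/377 ≈ 82170.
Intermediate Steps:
a = -44740 (a = -46214 + 1474 = -44740)
R = -1885/3462 (R = -9425/17310 = -9425*1/17310 = -1885/3462 ≈ -0.54448)
a/R = -44740/(-1885/3462) = -44740*(-3462/1885) = 30977976/377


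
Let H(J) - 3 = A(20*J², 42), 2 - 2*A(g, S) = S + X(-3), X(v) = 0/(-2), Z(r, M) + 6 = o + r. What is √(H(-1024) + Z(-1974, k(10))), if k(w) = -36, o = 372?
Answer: 5*I*√65 ≈ 40.311*I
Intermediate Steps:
Z(r, M) = 366 + r (Z(r, M) = -6 + (372 + r) = 366 + r)
X(v) = 0 (X(v) = 0*(-½) = 0)
A(g, S) = 1 - S/2 (A(g, S) = 1 - (S + 0)/2 = 1 - S/2)
H(J) = -17 (H(J) = 3 + (1 - ½*42) = 3 + (1 - 21) = 3 - 20 = -17)
√(H(-1024) + Z(-1974, k(10))) = √(-17 + (366 - 1974)) = √(-17 - 1608) = √(-1625) = 5*I*√65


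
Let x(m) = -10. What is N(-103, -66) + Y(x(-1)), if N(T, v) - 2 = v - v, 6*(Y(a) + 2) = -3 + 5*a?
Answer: -53/6 ≈ -8.8333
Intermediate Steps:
Y(a) = -5/2 + 5*a/6 (Y(a) = -2 + (-3 + 5*a)/6 = -2 + (-½ + 5*a/6) = -5/2 + 5*a/6)
N(T, v) = 2 (N(T, v) = 2 + (v - v) = 2 + 0 = 2)
N(-103, -66) + Y(x(-1)) = 2 + (-5/2 + (⅚)*(-10)) = 2 + (-5/2 - 25/3) = 2 - 65/6 = -53/6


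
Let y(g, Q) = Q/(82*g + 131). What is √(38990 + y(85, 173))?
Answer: √218448980607/2367 ≈ 197.46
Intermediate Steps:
y(g, Q) = Q/(131 + 82*g)
√(38990 + y(85, 173)) = √(38990 + 173/(131 + 82*85)) = √(38990 + 173/(131 + 6970)) = √(38990 + 173/7101) = √(276868163/7101) = √218448980607/2367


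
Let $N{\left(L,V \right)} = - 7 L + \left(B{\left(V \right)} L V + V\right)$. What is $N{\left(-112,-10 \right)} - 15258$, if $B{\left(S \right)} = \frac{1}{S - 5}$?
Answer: $- \frac{43676}{3} \approx -14559.0$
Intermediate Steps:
$B{\left(S \right)} = \frac{1}{-5 + S}$
$N{\left(L,V \right)} = V - 7 L + \frac{L V}{-5 + V}$ ($N{\left(L,V \right)} = - 7 L + \left(\frac{L}{-5 + V} V + V\right) = - 7 L + \left(\frac{L V}{-5 + V} + V\right) = - 7 L + \left(V + \frac{L V}{-5 + V}\right) = V - 7 L + \frac{L V}{-5 + V}$)
$N{\left(-112,-10 \right)} - 15258 = \frac{\left(-112\right) \left(-10\right) + \left(-5 - 10\right) \left(-10 - -784\right)}{-5 - 10} - 15258 = \frac{1120 - 15 \left(-10 + 784\right)}{-15} - 15258 = - \frac{1120 - 11610}{15} - 15258 = \left(- \frac{1}{15}\right) \left(-10490\right) - 15258 = \frac{2098}{3} - 15258 = - \frac{43676}{3}$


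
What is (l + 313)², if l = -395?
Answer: 6724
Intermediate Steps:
(l + 313)² = (-395 + 313)² = (-82)² = 6724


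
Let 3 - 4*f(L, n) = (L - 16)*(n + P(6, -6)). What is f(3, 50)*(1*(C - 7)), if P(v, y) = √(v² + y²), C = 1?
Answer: -1959/2 - 117*√2 ≈ -1145.0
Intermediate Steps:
f(L, n) = ¾ - (-16 + L)*(n + 6*√2)/4 (f(L, n) = ¾ - (L - 16)*(n + √(6² + (-6)²))/4 = ¾ - (-16 + L)*(n + √(36 + 36))/4 = ¾ - (-16 + L)*(n + √72)/4 = ¾ - (-16 + L)*(n + 6*√2)/4)
f(3, 50)*(1*(C - 7)) = (¾ + 4*50 + 24*√2 - 3/2*3*√2 - ¼*3*50)*(1*(1 - 7)) = (¾ + 200 + 24*√2 - 9*√2/2 - 75/2)*(1*(-6)) = (653/4 + 39*√2/2)*(-6) = -1959/2 - 117*√2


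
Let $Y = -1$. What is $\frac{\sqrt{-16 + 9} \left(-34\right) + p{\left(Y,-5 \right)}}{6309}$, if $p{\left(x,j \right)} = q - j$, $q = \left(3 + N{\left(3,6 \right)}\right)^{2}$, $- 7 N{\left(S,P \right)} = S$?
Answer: $\frac{569}{309141} - \frac{34 i \sqrt{7}}{6309} \approx 0.0018406 - 0.014258 i$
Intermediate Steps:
$N{\left(S,P \right)} = - \frac{S}{7}$
$q = \frac{324}{49}$ ($q = \left(3 - \frac{3}{7}\right)^{2} = \left(\frac{18}{7}\right)^{2} = \frac{324}{49} \approx 6.6122$)
$p{\left(x,j \right)} = \frac{324}{49} - j$
$\frac{\sqrt{-16 + 9} \left(-34\right) + p{\left(Y,-5 \right)}}{6309} = \frac{\sqrt{-16 + 9} \left(-34\right) + \left(\frac{324}{49} - -5\right)}{6309} = \left(\sqrt{-7} \left(-34\right) + \left(\frac{324}{49} + 5\right)\right) \frac{1}{6309} = \left(i \sqrt{7} \left(-34\right) + \frac{569}{49}\right) \frac{1}{6309} = \left(- 34 i \sqrt{7} + \frac{569}{49}\right) \frac{1}{6309} = \left(\frac{569}{49} - 34 i \sqrt{7}\right) \frac{1}{6309} = \frac{569}{309141} - \frac{34 i \sqrt{7}}{6309}$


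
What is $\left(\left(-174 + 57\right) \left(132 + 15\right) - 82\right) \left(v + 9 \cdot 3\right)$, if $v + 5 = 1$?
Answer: $-397463$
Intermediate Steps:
$v = -4$ ($v = -5 + 1 = -4$)
$\left(\left(-174 + 57\right) \left(132 + 15\right) - 82\right) \left(v + 9 \cdot 3\right) = \left(\left(-174 + 57\right) \left(132 + 15\right) - 82\right) \left(-4 + 9 \cdot 3\right) = \left(\left(-117\right) 147 - 82\right) \left(-4 + 27\right) = \left(-17199 - 82\right) 23 = \left(-17281\right) 23 = -397463$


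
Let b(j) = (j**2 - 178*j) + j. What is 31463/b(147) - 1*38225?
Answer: -168603713/4410 ≈ -38232.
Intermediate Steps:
b(j) = j**2 - 177*j
31463/b(147) - 1*38225 = 31463/((147*(-177 + 147))) - 1*38225 = 31463/((147*(-30))) - 38225 = 31463/(-4410) - 38225 = 31463*(-1/4410) - 38225 = -31463/4410 - 38225 = -168603713/4410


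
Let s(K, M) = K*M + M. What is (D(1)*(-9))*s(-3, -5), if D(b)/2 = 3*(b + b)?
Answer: -1080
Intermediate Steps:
s(K, M) = M + K*M
D(b) = 12*b (D(b) = 2*(3*(b + b)) = 2*(3*(2*b)) = 2*(6*b) = 12*b)
(D(1)*(-9))*s(-3, -5) = ((12*1)*(-9))*(-5*(1 - 3)) = (12*(-9))*(-5*(-2)) = -108*10 = -1080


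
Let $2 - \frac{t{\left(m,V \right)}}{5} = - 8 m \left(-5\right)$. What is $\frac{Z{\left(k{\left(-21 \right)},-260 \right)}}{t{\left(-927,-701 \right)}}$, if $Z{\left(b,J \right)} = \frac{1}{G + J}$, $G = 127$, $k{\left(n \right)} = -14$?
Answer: $- \frac{1}{24659530} \approx -4.0552 \cdot 10^{-8}$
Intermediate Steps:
$t{\left(m,V \right)} = 10 - 200 m$ ($t{\left(m,V \right)} = 10 - 5 - 8 m \left(-5\right) = 10 - 5 \cdot 40 m = 10 - 200 m$)
$Z{\left(b,J \right)} = \frac{1}{127 + J}$
$\frac{Z{\left(k{\left(-21 \right)},-260 \right)}}{t{\left(-927,-701 \right)}} = \frac{1}{\left(127 - 260\right) \left(10 - -185400\right)} = \frac{1}{\left(-133\right) \left(10 + 185400\right)} = - \frac{1}{133 \cdot 185410} = \left(- \frac{1}{133}\right) \frac{1}{185410} = - \frac{1}{24659530}$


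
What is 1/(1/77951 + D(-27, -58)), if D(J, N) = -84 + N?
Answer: -77951/11069041 ≈ -0.0070423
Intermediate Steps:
1/(1/77951 + D(-27, -58)) = 1/(1/77951 + (-84 - 58)) = 1/(1/77951 - 142) = 1/(-11069041/77951) = -77951/11069041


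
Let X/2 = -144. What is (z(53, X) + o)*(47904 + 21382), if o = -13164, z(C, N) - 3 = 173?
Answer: -899886568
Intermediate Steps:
X = -288 (X = 2*(-144) = -288)
z(C, N) = 176 (z(C, N) = 3 + 173 = 176)
(z(53, X) + o)*(47904 + 21382) = (176 - 13164)*(47904 + 21382) = -12988*69286 = -899886568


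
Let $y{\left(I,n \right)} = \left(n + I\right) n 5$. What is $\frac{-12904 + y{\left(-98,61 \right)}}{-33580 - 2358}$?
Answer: $\frac{24189}{35938} \approx 0.67308$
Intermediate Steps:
$y{\left(I,n \right)} = 5 n \left(I + n\right)$ ($y{\left(I,n \right)} = \left(I + n\right) n 5 = n \left(I + n\right) 5 = 5 n \left(I + n\right)$)
$\frac{-12904 + y{\left(-98,61 \right)}}{-33580 - 2358} = \frac{-12904 + 5 \cdot 61 \left(-98 + 61\right)}{-33580 - 2358} = \frac{-12904 + 5 \cdot 61 \left(-37\right)}{-33580 - 2358} = \frac{-12904 - 11285}{-35938} = \left(-24189\right) \left(- \frac{1}{35938}\right) = \frac{24189}{35938}$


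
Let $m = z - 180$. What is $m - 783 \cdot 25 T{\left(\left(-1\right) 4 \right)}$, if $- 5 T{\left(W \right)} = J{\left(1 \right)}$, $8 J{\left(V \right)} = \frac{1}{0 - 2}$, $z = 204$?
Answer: $- \frac{3531}{16} \approx -220.69$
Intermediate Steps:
$J{\left(V \right)} = - \frac{1}{16}$ ($J{\left(V \right)} = \frac{1}{8 \left(0 - 2\right)} = \frac{1}{8 \left(-2\right)} = \frac{1}{8} \left(- \frac{1}{2}\right) = - \frac{1}{16}$)
$T{\left(W \right)} = \frac{1}{80}$ ($T{\left(W \right)} = \left(- \frac{1}{5}\right) \left(- \frac{1}{16}\right) = \frac{1}{80}$)
$m = 24$ ($m = 204 - 180 = 24$)
$m - 783 \cdot 25 T{\left(\left(-1\right) 4 \right)} = 24 - 783 \cdot 25 \cdot \frac{1}{80} = 24 - \frac{3915}{16} = - \frac{3531}{16}$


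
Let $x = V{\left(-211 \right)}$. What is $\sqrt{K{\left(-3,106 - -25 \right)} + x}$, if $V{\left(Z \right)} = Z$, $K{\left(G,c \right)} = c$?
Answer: $4 i \sqrt{5} \approx 8.9443 i$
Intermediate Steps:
$x = -211$
$\sqrt{K{\left(-3,106 - -25 \right)} + x} = \sqrt{\left(106 - -25\right) - 211} = \sqrt{\left(106 + 25\right) - 211} = \sqrt{131 - 211} = \sqrt{-80} = 4 i \sqrt{5}$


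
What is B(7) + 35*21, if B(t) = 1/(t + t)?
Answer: 10291/14 ≈ 735.07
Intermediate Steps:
B(t) = 1/(2*t)
B(7) + 35*21 = (½)/7 + 35*21 = (½)*(⅐) + 735 = 1/14 + 735 = 10291/14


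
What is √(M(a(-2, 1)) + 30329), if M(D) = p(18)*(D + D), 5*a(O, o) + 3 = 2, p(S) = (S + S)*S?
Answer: √751745/5 ≈ 173.41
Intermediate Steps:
p(S) = 2*S² (p(S) = (2*S)*S = 2*S²)
a(O, o) = -⅕ (a(O, o) = -⅗ + (⅕)*2 = -⅗ + ⅖ = -⅕)
M(D) = 1296*D (M(D) = (2*18²)*(D + D) = (2*324)*(2*D) = 648*(2*D) = 1296*D)
√(M(a(-2, 1)) + 30329) = √(1296*(-⅕) + 30329) = √(-1296/5 + 30329) = √(150349/5) = √751745/5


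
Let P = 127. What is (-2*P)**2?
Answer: 64516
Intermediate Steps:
(-2*P)**2 = (-2*127)**2 = (-254)**2 = 64516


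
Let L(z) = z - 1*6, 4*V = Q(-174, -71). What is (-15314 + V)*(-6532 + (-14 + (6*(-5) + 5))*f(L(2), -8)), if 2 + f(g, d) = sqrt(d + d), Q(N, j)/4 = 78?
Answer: 98333144 + 2376816*I ≈ 9.8333e+7 + 2.3768e+6*I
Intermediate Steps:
Q(N, j) = 312 (Q(N, j) = 4*78 = 312)
V = 78 (V = (1/4)*312 = 78)
L(z) = -6 + z (L(z) = z - 6 = -6 + z)
f(g, d) = -2 + sqrt(2)*sqrt(d) (f(g, d) = -2 + sqrt(d + d) = -2 + sqrt(2*d) = -2 + sqrt(2)*sqrt(d))
(-15314 + V)*(-6532 + (-14 + (6*(-5) + 5))*f(L(2), -8)) = (-15314 + 78)*(-6532 + (-14 + (6*(-5) + 5))*(-2 + sqrt(2)*sqrt(-8))) = -15236*(-6532 + (-14 + (-30 + 5))*(-2 + sqrt(2)*(2*I*sqrt(2)))) = -15236*(-6532 + (-14 - 25)*(-2 + 4*I)) = -15236*(-6532 - 39*(-2 + 4*I)) = -15236*(-6532 + (78 - 156*I)) = -15236*(-6454 - 156*I) = 98333144 + 2376816*I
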